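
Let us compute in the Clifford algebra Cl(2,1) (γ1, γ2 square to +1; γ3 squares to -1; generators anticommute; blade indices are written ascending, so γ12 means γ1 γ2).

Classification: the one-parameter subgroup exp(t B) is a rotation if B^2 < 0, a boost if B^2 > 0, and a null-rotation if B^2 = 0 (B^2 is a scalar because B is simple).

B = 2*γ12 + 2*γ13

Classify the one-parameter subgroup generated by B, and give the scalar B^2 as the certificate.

B^2 term by term: the squares give (2)^2*(γ12)^2 + (2)^2*(γ13)^2 = 4*(-1) + 4*(+1) = 0 (each basis 2-blade squares to minus the product of its generators' squares); cross terms between blades sharing an index anticommute and cancel. So B^2 = 0.
Answer: null-rotation, certificate B^2 = 0. No conjugation can change B^2 = 0; the sign gives the class.


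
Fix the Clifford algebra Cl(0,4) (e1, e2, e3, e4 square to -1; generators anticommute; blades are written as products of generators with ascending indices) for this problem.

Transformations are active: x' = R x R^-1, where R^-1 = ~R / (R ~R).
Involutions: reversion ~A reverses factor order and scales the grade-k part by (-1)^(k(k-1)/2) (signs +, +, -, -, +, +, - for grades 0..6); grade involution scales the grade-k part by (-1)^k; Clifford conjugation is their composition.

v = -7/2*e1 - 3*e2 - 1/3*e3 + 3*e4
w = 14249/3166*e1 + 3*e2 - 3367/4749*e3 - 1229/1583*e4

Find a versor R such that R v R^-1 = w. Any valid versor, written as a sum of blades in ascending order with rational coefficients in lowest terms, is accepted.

Sketch: the shared square -1093/36 makes R = v + w = 1584/1583*e1 - 1650/1583*e3 + 3520/1583*e4 the natural versor; its sandwich fixes that direction, negates (v - w)/2, and sends v to w.
Answer: 1584/1583*e1 - 1650/1583*e3 + 3520/1583*e4


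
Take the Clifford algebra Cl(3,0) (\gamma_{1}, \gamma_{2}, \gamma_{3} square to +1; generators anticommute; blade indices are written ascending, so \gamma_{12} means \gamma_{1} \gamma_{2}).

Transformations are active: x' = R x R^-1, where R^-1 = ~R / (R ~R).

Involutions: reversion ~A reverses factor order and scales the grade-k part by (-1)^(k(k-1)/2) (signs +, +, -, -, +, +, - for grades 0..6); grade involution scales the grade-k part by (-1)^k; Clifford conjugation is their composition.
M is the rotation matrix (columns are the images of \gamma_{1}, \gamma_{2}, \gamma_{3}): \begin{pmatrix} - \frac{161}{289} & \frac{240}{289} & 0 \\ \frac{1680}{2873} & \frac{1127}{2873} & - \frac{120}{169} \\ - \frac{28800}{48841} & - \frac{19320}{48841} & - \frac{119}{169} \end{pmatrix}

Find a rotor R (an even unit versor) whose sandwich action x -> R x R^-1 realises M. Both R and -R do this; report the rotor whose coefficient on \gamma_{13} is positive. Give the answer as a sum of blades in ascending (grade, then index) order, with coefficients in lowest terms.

Method: write R = a + b12*\gamma_{12} + b13*\gamma_{13} + b23*\gamma_{23} with a^2 + b12^2 + b13^2 + b23^2 = 1 (so R^-1 = ~R). Expanding the columns R e_j ~R gives tr M = 4a^2 - 1 and, from the antisymmetric part, M21 - M12 = -4a*b12, M13 - M31 = 4a*b13, M32 - M23 = -4a*b23.
Here tr M = -\frac{42441}{48841}, so a^2 = (1 + tr M)/4 = \frac{1600}{48841} and a = ±\frac{40}{221}. Taking a = \frac{40}{221}: M21 - M12 = -\frac{12000}{48841}, M13 - M31 = \frac{28800}{48841}, M32 - M23 = \frac{15360}{48841}, giving b12 = \frac{75}{221}, b13 = \frac{180}{221}, b23 = -\frac{96}{221}, i.e. R = \frac{40}{221} + \frac{75}{221} \gamma_{12} + \frac{180}{221} \gamma_{13} - \frac{96}{221} \gamma_{23}.
Its \gamma_{13} coefficient is already positive.
Answer: \frac{40}{221} + \frac{75}{221} \gamma_{12} + \frac{180}{221} \gamma_{13} - \frac{96}{221} \gamma_{23}. Note: both R and -R realise this M (trace -\frac{42441}{48841}); the covering map identifies them, and the \gamma_{13}-coefficient sign is the tie-breaker.


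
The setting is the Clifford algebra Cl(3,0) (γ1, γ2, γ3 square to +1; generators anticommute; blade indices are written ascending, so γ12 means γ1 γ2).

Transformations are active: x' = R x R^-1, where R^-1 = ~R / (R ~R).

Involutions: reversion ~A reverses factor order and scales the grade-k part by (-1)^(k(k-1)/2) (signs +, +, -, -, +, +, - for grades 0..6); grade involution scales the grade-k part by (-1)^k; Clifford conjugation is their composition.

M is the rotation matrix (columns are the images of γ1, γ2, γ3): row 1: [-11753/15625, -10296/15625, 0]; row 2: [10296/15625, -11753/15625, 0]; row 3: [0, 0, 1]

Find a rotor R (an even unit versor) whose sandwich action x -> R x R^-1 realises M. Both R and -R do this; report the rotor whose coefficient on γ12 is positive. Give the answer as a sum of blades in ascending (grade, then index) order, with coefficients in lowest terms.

Method: write R = a + b12*γ12 + b13*γ13 + b23*γ23 with a^2 + b12^2 + b13^2 + b23^2 = 1 (so R^-1 = ~R). Expanding the columns R e_j ~R gives tr M = 4a^2 - 1 and, from the antisymmetric part, M21 - M12 = -4a*b12, M13 - M31 = 4a*b13, M32 - M23 = -4a*b23.
Here tr M = -7881/15625, so a^2 = (1 + tr M)/4 = 1936/15625 and a = ±44/125. Taking a = 44/125: M21 - M12 = 20592/15625, M13 - M31 = 0, M32 - M23 = 0, giving b12 = -117/125, b13 = 0, b23 = 0, i.e. R = 44/125 - 117/125*γ12.
Its γ12 coefficient is negative, so report the other preimage -R.
Answer: -44/125 + 117/125*γ12. Uniqueness: Spin(3) -> SO(3) maps R and -R to the same rotation of trace -7881/15625; fixing the sign of the γ12 coefficient removes the ambiguity.


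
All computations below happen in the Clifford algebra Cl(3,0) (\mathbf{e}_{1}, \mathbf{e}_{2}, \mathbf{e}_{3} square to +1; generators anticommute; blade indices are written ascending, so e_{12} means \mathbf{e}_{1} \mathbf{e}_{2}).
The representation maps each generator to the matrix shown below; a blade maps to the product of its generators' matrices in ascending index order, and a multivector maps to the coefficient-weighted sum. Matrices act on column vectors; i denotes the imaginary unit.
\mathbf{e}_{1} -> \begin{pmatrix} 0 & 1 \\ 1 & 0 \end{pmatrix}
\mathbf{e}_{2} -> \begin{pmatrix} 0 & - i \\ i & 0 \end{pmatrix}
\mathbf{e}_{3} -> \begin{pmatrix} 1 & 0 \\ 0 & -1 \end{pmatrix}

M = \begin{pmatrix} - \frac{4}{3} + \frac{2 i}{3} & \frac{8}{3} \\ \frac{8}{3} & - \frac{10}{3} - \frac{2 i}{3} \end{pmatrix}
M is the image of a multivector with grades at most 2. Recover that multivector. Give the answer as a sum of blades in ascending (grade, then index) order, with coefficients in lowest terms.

Method: 1, rho(e_{1}), rho(e_{2}), rho(e_{3}) form a trace-orthogonal basis of the 2x2 complex matrices (tr(X Y) = 2 if X = Y, else 0), so M = m0*1 + m1*rho(e_{1}) + m2*rho(e_{2}) + m3*rho(e_{3}) with m0 = tr(M)/2 = - \frac{7}{3}, m1 = tr(M rho(e_{1}))/2 = \frac{8}{3}, m2 = tr(M rho(e_{2}))/2 = 0, m3 = tr(M rho(e_{3}))/2 = 1 + \frac{2 i}{3}.
Multiplying table entries, the bivector images are rho(e_{12}) = i*rho(e_{3}), rho(e_{13}) = -i*rho(e_{2}), rho(e_{23}) = i*rho(e_{1}); with real blade coefficients the real parts of m0..m3 are the coefficients of 1, e_{1}, e_{2}, e_{3} and the imaginary parts give the bivectors (e_{23}: Im m1, e_{13}: -Im m2, e_{12}: Im m3).
Answer: -\frac{7}{3} + \frac{8}{3} e_{1} + e_{3} + \frac{2}{3} e_{12}


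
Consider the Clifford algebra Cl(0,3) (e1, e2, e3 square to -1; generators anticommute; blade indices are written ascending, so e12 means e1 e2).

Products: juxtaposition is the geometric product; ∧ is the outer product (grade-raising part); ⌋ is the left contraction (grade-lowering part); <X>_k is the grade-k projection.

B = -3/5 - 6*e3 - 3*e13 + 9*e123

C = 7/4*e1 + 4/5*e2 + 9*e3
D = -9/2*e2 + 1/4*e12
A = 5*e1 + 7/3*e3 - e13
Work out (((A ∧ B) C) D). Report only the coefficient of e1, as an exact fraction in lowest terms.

step 1: -3*e1 - 7/5*e3 - 147/5*e13
step 2: 357/20 + 1323/5*e1 - 1029/20*e3 - 12/5*e12 - 491/20*e13 + 28/25*e23 + 588/25*e123
step 3: 3/5 - 54/5*e1 - 5859/40*e2 - 273/25*e3 - 94899/80*e12 - 2639/25*e13 - 18031/80*e23 - 9867/80*e123
Answer: -54/5


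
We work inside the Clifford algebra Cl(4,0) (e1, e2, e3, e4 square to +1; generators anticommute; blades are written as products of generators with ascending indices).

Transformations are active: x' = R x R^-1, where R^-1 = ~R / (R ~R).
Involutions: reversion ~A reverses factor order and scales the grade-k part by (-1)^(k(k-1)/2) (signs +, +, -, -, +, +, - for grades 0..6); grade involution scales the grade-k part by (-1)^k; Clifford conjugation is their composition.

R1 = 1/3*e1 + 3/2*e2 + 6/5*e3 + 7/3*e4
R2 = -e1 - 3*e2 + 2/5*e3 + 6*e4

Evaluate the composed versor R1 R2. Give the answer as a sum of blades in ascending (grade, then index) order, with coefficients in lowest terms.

Distribute over the terms of R1 (each basis-blade product reordered to ascending indices, repeated generators contracted through their squares):
(1/3*e1) R2 = -1/3 - e1 e2 + 2/15*e1 e3 + 2*e1 e4
(3/2*e2) R2 = -9/2 + 3/2*e1 e2 + 3/5*e2 e3 + 9*e2 e4
(6/5*e3) R2 = 12/25 + 6/5*e1 e3 + 18/5*e2 e3 + 36/5*e3 e4
(7/3*e4) R2 = 14 + 7/3*e1 e4 + 7*e2 e4 - 14/15*e3 e4
Summing the partial products and collecting blades:
Answer: 1447/150 + 1/2*e1 e2 + 4/3*e1 e3 + 13/3*e1 e4 + 21/5*e2 e3 + 16*e2 e4 + 94/15*e3 e4


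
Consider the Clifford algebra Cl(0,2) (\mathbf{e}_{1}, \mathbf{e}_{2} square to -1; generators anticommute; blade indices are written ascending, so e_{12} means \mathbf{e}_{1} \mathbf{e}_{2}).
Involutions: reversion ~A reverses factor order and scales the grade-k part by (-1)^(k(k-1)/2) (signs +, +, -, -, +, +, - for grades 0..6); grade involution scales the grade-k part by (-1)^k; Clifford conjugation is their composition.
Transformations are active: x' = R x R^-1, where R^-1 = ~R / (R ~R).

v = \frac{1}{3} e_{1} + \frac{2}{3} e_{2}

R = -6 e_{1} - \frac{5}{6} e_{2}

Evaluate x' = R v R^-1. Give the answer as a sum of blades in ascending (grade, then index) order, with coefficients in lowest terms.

~R = -6 e_{1} - \frac{5}{6} e_{2}, and R ~R = -\frac{1321}{36}, so R^-1 = ~R / (-\frac{1321}{36}).
R v = \frac{23}{9} - \frac{67}{18} e_{12}
Answer: \frac{1991}{3963} e_{1} - \frac{2182}{3963} e_{2}


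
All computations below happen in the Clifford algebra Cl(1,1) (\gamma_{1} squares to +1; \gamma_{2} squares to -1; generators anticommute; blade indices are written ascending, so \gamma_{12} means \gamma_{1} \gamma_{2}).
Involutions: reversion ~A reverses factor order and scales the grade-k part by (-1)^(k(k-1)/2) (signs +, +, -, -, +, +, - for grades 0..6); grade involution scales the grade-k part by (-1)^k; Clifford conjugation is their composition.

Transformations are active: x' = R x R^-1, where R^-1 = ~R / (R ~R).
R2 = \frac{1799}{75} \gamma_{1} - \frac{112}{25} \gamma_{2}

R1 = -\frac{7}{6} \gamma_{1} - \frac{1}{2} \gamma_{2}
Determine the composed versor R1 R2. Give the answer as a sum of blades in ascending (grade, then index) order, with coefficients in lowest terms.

Distribute over the terms of R1 (each basis-blade product reordered to ascending indices, repeated generators contracted through their squares):
(-\frac{7}{6} \gamma_{1}) R2 = -\frac{12593}{450} + \frac{392}{75} \gamma_{12}
(-\frac{1}{2} \gamma_{2}) R2 = -\frac{56}{25} + \frac{1799}{150} \gamma_{12}
Summing the partial products and collecting blades:
Answer: -\frac{13601}{450} + \frac{861}{50} \gamma_{12}


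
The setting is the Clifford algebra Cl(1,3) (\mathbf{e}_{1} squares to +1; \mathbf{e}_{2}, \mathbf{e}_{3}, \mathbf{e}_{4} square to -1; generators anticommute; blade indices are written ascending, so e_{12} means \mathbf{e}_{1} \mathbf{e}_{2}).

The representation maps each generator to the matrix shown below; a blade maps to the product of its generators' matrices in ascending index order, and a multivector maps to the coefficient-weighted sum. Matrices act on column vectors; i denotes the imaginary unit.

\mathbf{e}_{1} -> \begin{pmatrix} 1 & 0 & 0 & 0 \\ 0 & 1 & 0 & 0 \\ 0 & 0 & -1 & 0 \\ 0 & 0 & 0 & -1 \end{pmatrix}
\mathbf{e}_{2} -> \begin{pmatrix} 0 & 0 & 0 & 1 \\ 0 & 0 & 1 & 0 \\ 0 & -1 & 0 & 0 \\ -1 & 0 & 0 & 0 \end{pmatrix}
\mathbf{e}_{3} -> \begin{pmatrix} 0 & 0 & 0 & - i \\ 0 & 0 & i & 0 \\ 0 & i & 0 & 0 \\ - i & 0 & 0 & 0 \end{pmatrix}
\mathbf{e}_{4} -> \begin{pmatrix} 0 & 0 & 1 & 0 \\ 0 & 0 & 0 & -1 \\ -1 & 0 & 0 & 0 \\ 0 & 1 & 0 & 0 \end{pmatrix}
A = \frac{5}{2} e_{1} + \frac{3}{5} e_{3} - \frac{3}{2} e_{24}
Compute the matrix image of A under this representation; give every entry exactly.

Bivector images (products of the table entries): rho(e_{24}) = rho(\mathbf{e}_{2})rho(\mathbf{e}_{4}) = \begin{pmatrix} 0 & 1 & 0 & 0 \\ -1 & 0 & 0 & 0 \\ 0 & 0 & 0 & 1 \\ 0 & 0 & -1 & 0 \end{pmatrix}.
M = (\frac{5}{2})*rho(e_{1}) + (\frac{3}{5})*rho(e_{3}) + (-\frac{3}{2})*rho(e_{24}), summed entrywise:
Answer: \begin{pmatrix} \frac{5}{2} & - \frac{3}{2} & 0 & - \frac{3 i}{5} \\ \frac{3}{2} & \frac{5}{2} & \frac{3 i}{5} & 0 \\ 0 & \frac{3 i}{5} & - \frac{5}{2} & - \frac{3}{2} \\ - \frac{3 i}{5} & 0 & \frac{3}{2} & - \frac{5}{2} \end{pmatrix}


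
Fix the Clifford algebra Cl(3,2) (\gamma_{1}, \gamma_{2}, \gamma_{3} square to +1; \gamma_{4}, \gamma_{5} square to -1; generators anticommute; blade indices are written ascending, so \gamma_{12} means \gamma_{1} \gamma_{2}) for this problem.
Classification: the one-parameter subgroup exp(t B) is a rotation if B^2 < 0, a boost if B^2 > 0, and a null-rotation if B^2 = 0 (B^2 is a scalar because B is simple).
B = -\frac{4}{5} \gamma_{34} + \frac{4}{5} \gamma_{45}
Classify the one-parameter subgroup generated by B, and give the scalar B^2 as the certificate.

B^2 term by term: the squares give (-\frac{4}{5})^2*(\gamma_{34})^2 + (\frac{4}{5})^2*(\gamma_{45})^2 = \frac{16}{25}*(+1) + \frac{16}{25}*(-1) = 0 (each basis 2-blade squares to minus the product of its generators' squares); cross terms between blades sharing an index anticommute and cancel. So B^2 = 0.
Answer: null-rotation, certificate B^2 = 0. The scalar 0 is the complete invariant here: its sign names the subgroup type.


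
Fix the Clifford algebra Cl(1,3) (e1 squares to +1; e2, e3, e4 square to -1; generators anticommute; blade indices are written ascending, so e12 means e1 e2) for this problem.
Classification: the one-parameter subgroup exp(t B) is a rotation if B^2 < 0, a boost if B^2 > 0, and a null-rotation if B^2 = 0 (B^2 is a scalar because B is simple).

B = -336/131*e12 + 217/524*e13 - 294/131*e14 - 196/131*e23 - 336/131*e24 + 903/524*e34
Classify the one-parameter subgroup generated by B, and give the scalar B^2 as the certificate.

B^2 term by term: the squares give (-336/131)^2*(e12)^2 + (217/524)^2*(e13)^2 + (-294/131)^2*(e14)^2 + (-196/131)^2*(e23)^2 + (-336/131)^2*(e24)^2 + (903/524)^2*(e34)^2 = 112896/17161*(+1) + 47089/274576*(+1) + 86436/17161*(+1) + 38416/17161*(-1) + 112896/17161*(-1) + 815409/274576*(-1) = 0 (each basis 2-blade squares to minus the product of its generators' squares); cross terms between blades sharing an index anticommute and cancel; the commuting (index-disjoint) pairs give grade-4 terms 2*c*c'*(blade product), which cancel blade by blade — e1234: -151704/17161 + 36456/17161 + 115248/17161 = 0 — confirming B is simple. So B^2 = 0.
Answer: null-rotation, certificate B^2 = 0. Because 0 is invariant under every versor sandwich, the classification follows from its sign alone.


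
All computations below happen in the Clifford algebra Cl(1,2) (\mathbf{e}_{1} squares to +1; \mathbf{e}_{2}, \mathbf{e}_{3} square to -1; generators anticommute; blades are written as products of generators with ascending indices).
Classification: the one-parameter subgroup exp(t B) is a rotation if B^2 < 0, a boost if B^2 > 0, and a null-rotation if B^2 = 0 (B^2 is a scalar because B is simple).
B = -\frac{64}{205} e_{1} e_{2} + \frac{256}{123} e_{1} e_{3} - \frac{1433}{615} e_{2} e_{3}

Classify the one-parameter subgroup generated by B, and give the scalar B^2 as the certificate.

B^2 term by term: the squares give (-\frac{64}{205})^2*(e_{1} e_{2})^2 + (\frac{256}{123})^2*(e_{1} e_{3})^2 + (-\frac{1433}{615})^2*(e_{2} e_{3})^2 = \frac{4096}{42025}*(+1) + \frac{65536}{15129}*(+1) + \frac{2053489}{378225}*(-1) = -1 (each basis 2-blade squares to minus the product of its generators' squares); cross terms between blades sharing an index anticommute and cancel. So B^2 = -1.
Answer: rotation, certificate B^2 = -1. No conjugation can change B^2 = -1; the sign gives the class.


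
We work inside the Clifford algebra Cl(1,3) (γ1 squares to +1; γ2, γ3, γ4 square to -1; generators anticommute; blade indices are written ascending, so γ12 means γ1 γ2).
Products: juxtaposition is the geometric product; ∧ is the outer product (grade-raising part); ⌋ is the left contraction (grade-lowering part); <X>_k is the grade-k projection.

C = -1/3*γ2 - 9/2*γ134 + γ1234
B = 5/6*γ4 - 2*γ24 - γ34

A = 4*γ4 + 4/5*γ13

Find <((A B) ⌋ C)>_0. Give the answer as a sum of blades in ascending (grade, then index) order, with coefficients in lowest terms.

step 1: -10/3 - 8*γ2 - 4*γ3 + 4/5*γ14 + 2/3*γ134 + 8/5*γ1234
step 2: -19/15 + 4/9*γ2 + 18/5*γ3 + 18*γ14 + 4/5*γ23 + 4*γ124 + 7*γ134 - 10/3*γ1234
step 3: -19/15
Answer: -19/15


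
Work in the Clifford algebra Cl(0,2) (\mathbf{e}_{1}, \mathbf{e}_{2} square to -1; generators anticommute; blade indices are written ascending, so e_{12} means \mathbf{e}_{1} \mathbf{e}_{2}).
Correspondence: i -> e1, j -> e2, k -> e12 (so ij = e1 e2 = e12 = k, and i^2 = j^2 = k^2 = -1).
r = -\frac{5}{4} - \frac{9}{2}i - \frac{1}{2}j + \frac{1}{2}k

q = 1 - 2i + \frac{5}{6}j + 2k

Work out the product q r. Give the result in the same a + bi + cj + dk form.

In blades: q = 1 - 2 e_{1} + \frac{5}{6} e_{2} + 2 e_{12}, r = -\frac{5}{4} - \frac{9}{2} e_{1} - \frac{1}{2} e_{2} + \frac{1}{2} e_{12}.
Distribute q over r term by term (generator squares from the signature, products reordered to ascending indices): (1)*r = -\frac{5}{4} - \frac{9}{2} e_{1} - \frac{1}{2} e_{2} + \frac{1}{2} e_{12}; (-2 e_{1})*r = -9 + \frac{5}{2} e_{1} + e_{2} + e_{12}; (\frac{5}{6} e_{2})*r = \frac{5}{12} + \frac{5}{12} e_{1} - \frac{25}{24} e_{2} + \frac{15}{4} e_{12}; (2 e_{12})*r = -1 + e_{1} - 9 e_{2} - \frac{5}{2} e_{12}.
Sum: -\frac{65}{6} - \frac{7}{12} e_{1} - \frac{229}{24} e_{2} + \frac{11}{4} e_{12}; translating back through the correspondence:
Answer: -\frac{65}{6} - \frac{7}{12}i - \frac{229}{24}j + \frac{11}{4}k


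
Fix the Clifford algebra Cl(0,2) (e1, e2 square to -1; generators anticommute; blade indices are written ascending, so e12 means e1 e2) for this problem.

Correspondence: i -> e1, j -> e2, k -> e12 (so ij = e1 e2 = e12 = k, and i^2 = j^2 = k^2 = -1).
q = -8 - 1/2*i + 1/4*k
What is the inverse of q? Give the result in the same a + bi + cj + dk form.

In blades: q = -8 - 1/2*e1 + 1/4*e12.
With qbar = -8 + 1/2*e1 - 1/4*e12 (scalar fixed, mapped units negated), q qbar = 1029/16 (the sum of squared coefficients), so q^-1 = qbar / (1029/16) = -128/1029 + 8/1029*e1 - 4/1029*e12; translating back:
Answer: -128/1029 + 8/1029*i - 4/1029*k


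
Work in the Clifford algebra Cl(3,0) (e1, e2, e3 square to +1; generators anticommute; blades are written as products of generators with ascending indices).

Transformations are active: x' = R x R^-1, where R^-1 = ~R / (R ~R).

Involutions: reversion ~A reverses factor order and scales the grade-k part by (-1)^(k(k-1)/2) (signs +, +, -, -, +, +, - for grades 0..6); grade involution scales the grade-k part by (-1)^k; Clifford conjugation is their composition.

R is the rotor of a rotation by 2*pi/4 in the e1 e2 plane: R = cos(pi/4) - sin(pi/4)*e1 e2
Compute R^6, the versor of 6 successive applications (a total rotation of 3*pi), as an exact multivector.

Because a rotor carries half the rotation angle, composing 6 copies of this e1 e2-plane rotor multiplies the phase: 6*(pi/4) = 3*pi/2, hence R^6 = cos(3*pi/2) - sin(3*pi/2)*e1 e2.
cos(3*pi/2) = 0 and sin(3*pi/2) = -1, so R^6 = e1 e2. The net rotation is 1*pi (after discarding 1 full turn, each of which contributes a factor -1 to the rotor); the rotor keeps the half-angle phase exactly.
Answer: e1 e2


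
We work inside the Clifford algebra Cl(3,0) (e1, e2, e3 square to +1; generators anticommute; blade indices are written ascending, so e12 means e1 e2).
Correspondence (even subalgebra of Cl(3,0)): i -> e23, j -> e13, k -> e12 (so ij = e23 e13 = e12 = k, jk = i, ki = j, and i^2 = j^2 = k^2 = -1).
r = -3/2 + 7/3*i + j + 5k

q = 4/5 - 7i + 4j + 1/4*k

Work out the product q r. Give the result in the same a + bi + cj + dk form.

In blades: q = 4/5 + 1/4*e12 + 4*e13 - 7*e23, r = -3/2 + 5*e12 + e13 + 7/3*e23.
Distribute q over r term by term (generator squares from the signature, products reordered to ascending indices): (4/5)*r = -6/5 + 4*e12 + 4/5*e13 + 28/15*e23; (1/4*e12)*r = -5/4 - 3/8*e12 + 7/12*e13 - 1/4*e23; (4*e13)*r = -4 - 28/3*e12 - 6*e13 + 20*e23; (-7*e23)*r = 49/3 - 7*e12 + 35*e13 + 21/2*e23.
Sum: 593/60 - 305/24*e12 + 1823/60*e13 + 1927/60*e23; translating back through the correspondence:
Answer: 593/60 + 1927/60*i + 1823/60*j - 305/24*k


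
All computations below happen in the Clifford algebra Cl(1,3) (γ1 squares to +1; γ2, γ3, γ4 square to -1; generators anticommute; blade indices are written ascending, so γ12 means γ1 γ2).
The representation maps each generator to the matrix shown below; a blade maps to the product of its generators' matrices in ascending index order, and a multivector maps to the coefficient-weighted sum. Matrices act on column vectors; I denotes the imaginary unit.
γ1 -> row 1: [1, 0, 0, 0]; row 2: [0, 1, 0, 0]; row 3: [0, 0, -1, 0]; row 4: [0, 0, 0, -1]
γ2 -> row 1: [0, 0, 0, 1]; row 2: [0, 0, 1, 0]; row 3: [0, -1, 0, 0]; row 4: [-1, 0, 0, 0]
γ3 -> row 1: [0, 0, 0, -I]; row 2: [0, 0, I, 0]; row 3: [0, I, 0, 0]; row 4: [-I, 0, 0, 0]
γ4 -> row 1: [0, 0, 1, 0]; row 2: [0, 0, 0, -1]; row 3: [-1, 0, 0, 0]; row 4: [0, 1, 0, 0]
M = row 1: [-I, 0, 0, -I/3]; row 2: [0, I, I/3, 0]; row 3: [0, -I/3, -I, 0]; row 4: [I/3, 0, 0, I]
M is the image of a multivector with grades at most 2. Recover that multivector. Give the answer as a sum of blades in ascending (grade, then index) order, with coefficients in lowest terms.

Method: the blade images are trace-orthogonal — tr(rho(e_A) rho(e_B)^-1) = 4 if A = B and 0 otherwise — and rho(e_A)^-1 = (e_A)^2 * rho(e_A) with (e_A)^2 = +1 or -1, so the coefficient of e_A in the preimage is (e_A)^2 * tr(M rho(e_A))/4.
Nonzero projections over blades of grade <= 2: γ13: (γ13)^2 = +1, tr(M rho(γ13)) = 4/3, coefficient 1/3; γ23: (γ23)^2 = -1, tr(M rho(γ23)) = -4, coefficient 1. Every other blade of grade <= 2 projects to 0.
Answer: 1/3*γ13 + γ23


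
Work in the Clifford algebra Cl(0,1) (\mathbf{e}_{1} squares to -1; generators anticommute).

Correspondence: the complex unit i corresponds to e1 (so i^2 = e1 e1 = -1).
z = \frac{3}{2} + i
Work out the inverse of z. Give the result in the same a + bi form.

In blades: z = \frac{3}{2} + e_{1}.
With qbar = \frac{3}{2} - e_{1} (scalar fixed, mapped units negated), z qbar = \frac{13}{4} (the sum of squared coefficients), so z^-1 = qbar / (\frac{13}{4}) = \frac{6}{13} - \frac{4}{13} e_{1}; translating back:
Answer: \frac{6}{13} - \frac{4}{13}i


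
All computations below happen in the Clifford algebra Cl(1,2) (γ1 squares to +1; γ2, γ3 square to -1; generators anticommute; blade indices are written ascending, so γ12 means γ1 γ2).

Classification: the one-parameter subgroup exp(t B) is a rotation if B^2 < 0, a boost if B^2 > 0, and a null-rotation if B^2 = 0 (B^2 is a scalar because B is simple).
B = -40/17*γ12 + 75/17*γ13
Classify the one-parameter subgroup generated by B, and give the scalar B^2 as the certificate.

B^2 term by term: the squares give (-40/17)^2*(γ12)^2 + (75/17)^2*(γ13)^2 = 1600/289*(+1) + 5625/289*(+1) = 25 (each basis 2-blade squares to minus the product of its generators' squares); cross terms between blades sharing an index anticommute and cancel. So B^2 = 25.
Answer: boost, certificate B^2 = 25. One invariant decides it: the square 25 survives every conjugation, and its sign is exactly the classification.


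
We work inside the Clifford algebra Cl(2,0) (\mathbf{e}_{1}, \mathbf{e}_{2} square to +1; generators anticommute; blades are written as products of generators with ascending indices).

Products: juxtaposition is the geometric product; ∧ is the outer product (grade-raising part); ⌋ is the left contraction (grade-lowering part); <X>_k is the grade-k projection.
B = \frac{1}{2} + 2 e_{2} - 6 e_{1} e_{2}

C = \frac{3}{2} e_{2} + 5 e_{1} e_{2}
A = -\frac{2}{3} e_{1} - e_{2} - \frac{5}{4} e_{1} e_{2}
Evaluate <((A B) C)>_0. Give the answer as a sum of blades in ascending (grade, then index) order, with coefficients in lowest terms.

step 1: -\frac{19}{2} - \frac{53}{6} e_{1} + \frac{7}{2} e_{2} - \frac{47}{24} e_{1} e_{2}
step 2: \frac{361}{24} - \frac{327}{16} e_{1} - \frac{701}{12} e_{2} - \frac{243}{4} e_{1} e_{2}
step 3: \frac{361}{24}
Answer: \frac{361}{24}


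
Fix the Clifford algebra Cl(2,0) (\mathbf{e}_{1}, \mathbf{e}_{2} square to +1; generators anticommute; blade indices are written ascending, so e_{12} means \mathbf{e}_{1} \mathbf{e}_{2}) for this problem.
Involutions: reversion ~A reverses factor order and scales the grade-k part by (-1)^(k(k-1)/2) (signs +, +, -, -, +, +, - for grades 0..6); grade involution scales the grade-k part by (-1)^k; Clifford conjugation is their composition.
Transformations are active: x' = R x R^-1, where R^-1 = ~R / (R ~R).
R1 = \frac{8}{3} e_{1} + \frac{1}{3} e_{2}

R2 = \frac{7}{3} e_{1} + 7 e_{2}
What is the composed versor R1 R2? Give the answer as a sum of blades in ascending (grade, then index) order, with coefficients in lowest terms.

Distribute over the terms of R1 (each basis-blade product reordered to ascending indices, repeated generators contracted through their squares):
(\frac{8}{3} e_{1}) R2 = \frac{56}{9} + \frac{56}{3} e_{12}
(\frac{1}{3} e_{2}) R2 = \frac{7}{3} - \frac{7}{9} e_{12}
Summing the partial products and collecting blades:
Answer: \frac{77}{9} + \frac{161}{9} e_{12}


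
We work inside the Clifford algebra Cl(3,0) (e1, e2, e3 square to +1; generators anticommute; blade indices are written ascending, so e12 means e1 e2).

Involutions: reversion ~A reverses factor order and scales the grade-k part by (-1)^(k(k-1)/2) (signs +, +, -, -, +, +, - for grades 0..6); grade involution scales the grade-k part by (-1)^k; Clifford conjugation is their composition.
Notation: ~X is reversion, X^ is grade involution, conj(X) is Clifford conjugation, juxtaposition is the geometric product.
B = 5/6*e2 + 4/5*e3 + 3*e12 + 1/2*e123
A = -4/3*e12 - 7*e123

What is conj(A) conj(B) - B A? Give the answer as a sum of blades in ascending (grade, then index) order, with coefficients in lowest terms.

first term: 15/2 - 10/9*e1 - 65/3*e3 + 28/5*e12 - 35/6*e13 - 16/15*e123
second term: 15/2 + 10/9*e1 + 65/3*e3 - 28/5*e12 + 35/6*e13 - 16/15*e123
Answer: -20/9*e1 - 130/3*e3 + 56/5*e12 - 35/3*e13


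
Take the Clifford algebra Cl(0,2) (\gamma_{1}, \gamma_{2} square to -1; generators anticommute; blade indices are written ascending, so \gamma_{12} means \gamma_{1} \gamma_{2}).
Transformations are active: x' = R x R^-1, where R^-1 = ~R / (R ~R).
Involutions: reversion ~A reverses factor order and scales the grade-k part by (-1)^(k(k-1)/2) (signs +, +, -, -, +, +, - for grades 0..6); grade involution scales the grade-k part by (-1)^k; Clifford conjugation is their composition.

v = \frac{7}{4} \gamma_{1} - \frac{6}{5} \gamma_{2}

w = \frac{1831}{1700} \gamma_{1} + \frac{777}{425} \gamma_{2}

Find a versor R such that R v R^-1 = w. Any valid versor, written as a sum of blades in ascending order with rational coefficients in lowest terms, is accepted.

Equal squares first: v^2 = w^2 = -\frac{1801}{400}. Then v + w = \frac{2403}{850} \gamma_{1} + \frac{267}{425} \gamma_{2} is a versor taking v to w, provided it is invertible.
Answer: \frac{2403}{850} \gamma_{1} + \frac{267}{425} \gamma_{2}


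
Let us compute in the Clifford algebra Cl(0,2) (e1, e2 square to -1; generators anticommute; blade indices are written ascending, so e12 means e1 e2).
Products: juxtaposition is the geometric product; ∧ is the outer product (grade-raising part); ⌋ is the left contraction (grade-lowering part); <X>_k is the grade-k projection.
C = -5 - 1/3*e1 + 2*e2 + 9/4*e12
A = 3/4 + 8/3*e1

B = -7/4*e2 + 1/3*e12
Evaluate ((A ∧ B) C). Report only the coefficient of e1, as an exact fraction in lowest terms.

step 1: -21/16*e2 - 53/12*e12
step 2: 201/16 + 1129/192*e1 + 1157/144*e2 + 1039/48*e12
Answer: 1129/192


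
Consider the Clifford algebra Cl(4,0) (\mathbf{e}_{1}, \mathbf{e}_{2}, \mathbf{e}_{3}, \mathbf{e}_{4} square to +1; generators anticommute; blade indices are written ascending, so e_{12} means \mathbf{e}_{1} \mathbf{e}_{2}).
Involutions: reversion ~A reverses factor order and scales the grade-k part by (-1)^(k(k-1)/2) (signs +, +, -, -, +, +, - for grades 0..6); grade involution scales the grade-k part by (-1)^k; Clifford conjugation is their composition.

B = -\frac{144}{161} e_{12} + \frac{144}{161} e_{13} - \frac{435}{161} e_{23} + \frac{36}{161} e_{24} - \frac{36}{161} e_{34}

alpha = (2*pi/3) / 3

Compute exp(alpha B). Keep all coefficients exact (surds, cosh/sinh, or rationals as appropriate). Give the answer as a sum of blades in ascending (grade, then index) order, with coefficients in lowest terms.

B^2 term by term: the squares give (-\frac{144}{161})^2*(e_{12})^2 + (\frac{144}{161})^2*(e_{13})^2 + (-\frac{435}{161})^2*(e_{23})^2 + (\frac{36}{161})^2*(e_{24})^2 + (-\frac{36}{161})^2*(e_{34})^2 = \frac{20736}{25921}*(-1) + \frac{20736}{25921}*(-1) + \frac{189225}{25921}*(-1) + \frac{1296}{25921}*(-1) + \frac{1296}{25921}*(-1) = -9 (each basis 2-blade squares to minus the product of its generators' squares); cross terms between blades sharing an index anticommute and cancel; the commuting (index-disjoint) pairs give grade-4 terms 2*c*c'*(blade product), which cancel blade by blade — e_{1234}: \frac{10368}{25921} - \frac{10368}{25921} = 0 — confirming B is simple. So B^2 = -9.
B^2 = -9 — the series telescopes trigonometrically here: l = 3, alpha*l = \frac{2 \pi}{3}, so exp(alpha B) = cos(\frac{2 \pi}{3}) + (sin(\frac{2 \pi}{3})/3)*B = - \frac{1}{2} + (\frac{\sqrt{3}}{6})*B.
Answer: - \frac{1}{2} - \frac{24 \sqrt{3}}{161} e_{12} + \frac{24 \sqrt{3}}{161} e_{13} - \frac{145 \sqrt{3}}{322} e_{23} + \frac{6 \sqrt{3}}{161} e_{24} - \frac{6 \sqrt{3}}{161} e_{34}


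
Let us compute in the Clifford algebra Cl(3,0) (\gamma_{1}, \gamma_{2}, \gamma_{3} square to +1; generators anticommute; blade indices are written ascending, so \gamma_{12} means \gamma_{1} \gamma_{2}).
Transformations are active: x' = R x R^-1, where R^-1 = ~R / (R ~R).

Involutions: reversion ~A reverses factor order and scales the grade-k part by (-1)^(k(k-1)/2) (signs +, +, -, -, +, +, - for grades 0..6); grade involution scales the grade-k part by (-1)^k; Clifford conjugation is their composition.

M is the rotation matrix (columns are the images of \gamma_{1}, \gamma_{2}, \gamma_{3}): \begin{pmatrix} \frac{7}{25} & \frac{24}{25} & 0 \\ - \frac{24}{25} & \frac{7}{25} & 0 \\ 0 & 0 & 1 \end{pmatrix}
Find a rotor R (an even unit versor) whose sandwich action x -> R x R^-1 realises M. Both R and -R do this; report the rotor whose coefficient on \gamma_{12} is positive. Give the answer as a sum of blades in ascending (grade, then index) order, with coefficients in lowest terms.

Method: write R = a + b12*\gamma_{12} + b13*\gamma_{13} + b23*\gamma_{23} with a^2 + b12^2 + b13^2 + b23^2 = 1 (so R^-1 = ~R). Expanding the columns R e_j ~R gives tr M = 4a^2 - 1 and, from the antisymmetric part, M21 - M12 = -4a*b12, M13 - M31 = 4a*b13, M32 - M23 = -4a*b23.
Here tr M = \frac{39}{25}, so a^2 = (1 + tr M)/4 = \frac{16}{25} and a = ±\frac{4}{5}. Taking a = \frac{4}{5}: M21 - M12 = -\frac{48}{25}, M13 - M31 = 0, M32 - M23 = 0, giving b12 = \frac{3}{5}, b13 = 0, b23 = 0, i.e. R = \frac{4}{5} + \frac{3}{5} \gamma_{12}.
Its \gamma_{12} coefficient is already positive.
Answer: \frac{4}{5} + \frac{3}{5} \gamma_{12}. Sheet selection: the two-to-one cover makes ±R indistinguishable at the matrix level (trace \frac{39}{25}), so uniqueness comes from the required sign on \gamma_{12}.


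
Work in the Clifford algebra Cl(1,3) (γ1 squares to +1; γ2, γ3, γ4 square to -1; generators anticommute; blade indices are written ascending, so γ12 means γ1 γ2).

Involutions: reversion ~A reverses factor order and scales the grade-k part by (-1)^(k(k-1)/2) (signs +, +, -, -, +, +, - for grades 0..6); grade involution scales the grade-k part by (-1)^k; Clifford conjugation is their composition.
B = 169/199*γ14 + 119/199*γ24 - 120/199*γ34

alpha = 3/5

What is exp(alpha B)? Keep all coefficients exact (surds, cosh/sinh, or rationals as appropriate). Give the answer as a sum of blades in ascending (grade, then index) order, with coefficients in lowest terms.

B^2 term by term: the squares give (169/199)^2*(γ14)^2 + (119/199)^2*(γ24)^2 + (-120/199)^2*(γ34)^2 = 28561/39601*(+1) + 14161/39601*(-1) + 14400/39601*(-1) = 0 (each basis 2-blade squares to minus the product of its generators' squares); cross terms between blades sharing an index anticommute and cancel. So B^2 = 0.
B^2 = 0, so the series truncates immediately: exp(alpha B) = 1 + alpha B (parabolic case).
Answer: 1 + 507/995*γ14 + 357/995*γ24 - 72/199*γ34


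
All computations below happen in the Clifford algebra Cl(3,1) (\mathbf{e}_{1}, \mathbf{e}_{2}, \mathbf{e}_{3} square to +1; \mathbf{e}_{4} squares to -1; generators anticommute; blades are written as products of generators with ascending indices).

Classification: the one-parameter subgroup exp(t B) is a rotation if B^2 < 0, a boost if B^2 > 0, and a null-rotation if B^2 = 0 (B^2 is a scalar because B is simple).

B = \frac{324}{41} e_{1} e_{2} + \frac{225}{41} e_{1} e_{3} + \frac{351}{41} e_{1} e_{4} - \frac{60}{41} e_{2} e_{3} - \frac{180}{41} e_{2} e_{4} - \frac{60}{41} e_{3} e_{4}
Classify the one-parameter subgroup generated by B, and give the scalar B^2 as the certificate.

B^2 term by term: the squares give (\frac{324}{41})^2*(e_{1} e_{2})^2 + (\frac{225}{41})^2*(e_{1} e_{3})^2 + (\frac{351}{41})^2*(e_{1} e_{4})^2 + (-\frac{60}{41})^2*(e_{2} e_{3})^2 + (-\frac{180}{41})^2*(e_{2} e_{4})^2 + (-\frac{60}{41})^2*(e_{3} e_{4})^2 = \frac{104976}{1681}*(-1) + \frac{50625}{1681}*(-1) + \frac{123201}{1681}*(+1) + \frac{3600}{1681}*(-1) + \frac{32400}{1681}*(+1) + \frac{3600}{1681}*(+1) = 0 (each basis 2-blade squares to minus the product of its generators' squares); cross terms between blades sharing an index anticommute and cancel; the commuting (index-disjoint) pairs give grade-4 terms 2*c*c'*(blade product), which cancel blade by blade — e_{1} e_{2} e_{3} e_{4}: -\frac{38880}{1681} + \frac{81000}{1681} - \frac{42120}{1681} = 0 — confirming B is simple. So B^2 = 0.
Answer: null-rotation, certificate B^2 = 0. No conjugation can change B^2 = 0; the sign gives the class.


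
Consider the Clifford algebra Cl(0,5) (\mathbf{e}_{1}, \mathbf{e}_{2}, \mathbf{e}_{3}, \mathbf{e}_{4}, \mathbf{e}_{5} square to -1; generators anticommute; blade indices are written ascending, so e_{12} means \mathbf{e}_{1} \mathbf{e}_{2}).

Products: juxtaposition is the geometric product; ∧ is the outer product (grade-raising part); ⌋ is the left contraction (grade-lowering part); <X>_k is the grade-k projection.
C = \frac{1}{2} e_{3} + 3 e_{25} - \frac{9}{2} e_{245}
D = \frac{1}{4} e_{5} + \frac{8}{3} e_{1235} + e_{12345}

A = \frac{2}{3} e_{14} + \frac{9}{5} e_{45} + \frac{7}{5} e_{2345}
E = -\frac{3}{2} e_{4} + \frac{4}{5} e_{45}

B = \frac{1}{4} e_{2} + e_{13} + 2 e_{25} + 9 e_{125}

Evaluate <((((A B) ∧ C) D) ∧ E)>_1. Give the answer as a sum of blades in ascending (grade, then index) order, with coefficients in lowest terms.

step 1: -\frac{18}{5} e_{24} - \frac{52}{15} e_{34} - \frac{491}{30} e_{124} - \frac{63}{5} e_{134} - \frac{111}{20} e_{245} + \frac{7}{20} e_{345} - \frac{41}{15} e_{1245} + \frac{9}{5} e_{1345}
step 2: \frac{9}{5} e_{234} + \frac{491}{60} e_{1234} - \frac{527}{40} e_{2345} - \frac{235}{6} e_{12345}
step 3: \frac{235}{6} - \frac{527}{40} e_{1} + \frac{940}{9} e_{4} + \frac{491}{60} e_{5} - \frac{527}{15} e_{14} - \frac{9}{5} e_{15} - \frac{982}{45} e_{45} + \frac{24}{5} e_{145} + \frac{527}{160} e_{234} + \frac{235}{24} e_{1234} + \frac{9}{20} e_{2345} + \frac{491}{240} e_{12345}
step 4: -\frac{235}{4} e_{4} + \frac{1581}{80} e_{14} + \frac{5233}{120} e_{45} - \frac{331}{25} e_{145}
step 5: -\frac{235}{4} e_{4}
Answer: -\frac{235}{4} e_{4}


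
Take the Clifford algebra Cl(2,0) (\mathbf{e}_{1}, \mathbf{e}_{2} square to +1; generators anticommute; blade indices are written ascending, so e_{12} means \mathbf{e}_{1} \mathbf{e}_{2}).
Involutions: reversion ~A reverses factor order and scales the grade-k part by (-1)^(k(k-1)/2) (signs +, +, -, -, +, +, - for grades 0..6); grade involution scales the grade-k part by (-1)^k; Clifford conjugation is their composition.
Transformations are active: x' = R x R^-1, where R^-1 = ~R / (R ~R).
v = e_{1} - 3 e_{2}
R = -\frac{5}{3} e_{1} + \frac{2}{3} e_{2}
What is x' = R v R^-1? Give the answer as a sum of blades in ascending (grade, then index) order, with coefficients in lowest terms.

~R = -\frac{5}{3} e_{1} + \frac{2}{3} e_{2}, and R ~R = \frac{29}{9}, so R^-1 = ~R / (\frac{29}{9}).
R v = -\frac{11}{3} + \frac{13}{3} e_{12}
Answer: \frac{81}{29} e_{1} + \frac{43}{29} e_{2}


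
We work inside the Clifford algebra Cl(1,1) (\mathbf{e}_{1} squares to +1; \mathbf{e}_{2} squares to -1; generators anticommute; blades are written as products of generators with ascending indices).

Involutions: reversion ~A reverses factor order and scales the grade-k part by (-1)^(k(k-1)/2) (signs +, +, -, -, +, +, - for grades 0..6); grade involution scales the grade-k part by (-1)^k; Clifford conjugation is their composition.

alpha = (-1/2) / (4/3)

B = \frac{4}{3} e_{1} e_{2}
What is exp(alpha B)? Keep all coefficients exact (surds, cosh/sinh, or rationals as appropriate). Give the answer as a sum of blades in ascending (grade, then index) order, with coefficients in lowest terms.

B^2 = (\frac{4}{3})^2*(e_{1} e_{2})^2 = \frac{16}{9}*(+1) = \frac{16}{9} (a basis 2-blade squares to minus the product of its generators' squares).
B^2 = \frac{16}{9} — hyperbolic case — the even/odd split gives cosh and sinh: l = \frac{4}{3}, alpha*l = - \frac{1}{2}, so exp(alpha B) = cosh(- \frac{1}{2}) + (sinh(- \frac{1}{2})/(\frac{4}{3}))*B = \cosh{\left(\frac{1}{2} \right)} + (- \frac{3 \sinh{\left(\frac{1}{2} \right)}}{4})*B.
Answer: \cosh{\left(\frac{1}{2} \right)} - \sinh{\left(\frac{1}{2} \right)} e_{1} e_{2}


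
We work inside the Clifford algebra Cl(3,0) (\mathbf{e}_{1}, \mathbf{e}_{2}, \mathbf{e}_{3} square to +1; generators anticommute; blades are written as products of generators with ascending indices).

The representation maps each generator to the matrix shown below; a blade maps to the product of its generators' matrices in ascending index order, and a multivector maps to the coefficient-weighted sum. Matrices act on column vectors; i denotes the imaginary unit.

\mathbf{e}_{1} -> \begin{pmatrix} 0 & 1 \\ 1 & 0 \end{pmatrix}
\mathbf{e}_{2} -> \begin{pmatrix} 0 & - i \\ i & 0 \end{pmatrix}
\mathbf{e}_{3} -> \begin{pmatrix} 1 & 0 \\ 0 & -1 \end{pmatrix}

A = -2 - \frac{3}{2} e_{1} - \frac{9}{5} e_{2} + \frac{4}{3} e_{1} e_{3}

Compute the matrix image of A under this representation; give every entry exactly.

Bivector images (products of the table entries): rho(e_{1} e_{3}) = rho(\mathbf{e}_{1})rho(\mathbf{e}_{3}) = \begin{pmatrix} 0 & -1 \\ 1 & 0 \end{pmatrix}.
M = (-2)*1 + (-\frac{3}{2})*rho(e_{1}) + (-\frac{9}{5})*rho(e_{2}) + (\frac{4}{3})*rho(e_{1} e_{3}), summed entrywise (1 is the identity matrix):
Answer: \begin{pmatrix} -2 & - \frac{17}{6} + \frac{9 i}{5} \\ - \frac{1}{6} - \frac{9 i}{5} & -2 \end{pmatrix}


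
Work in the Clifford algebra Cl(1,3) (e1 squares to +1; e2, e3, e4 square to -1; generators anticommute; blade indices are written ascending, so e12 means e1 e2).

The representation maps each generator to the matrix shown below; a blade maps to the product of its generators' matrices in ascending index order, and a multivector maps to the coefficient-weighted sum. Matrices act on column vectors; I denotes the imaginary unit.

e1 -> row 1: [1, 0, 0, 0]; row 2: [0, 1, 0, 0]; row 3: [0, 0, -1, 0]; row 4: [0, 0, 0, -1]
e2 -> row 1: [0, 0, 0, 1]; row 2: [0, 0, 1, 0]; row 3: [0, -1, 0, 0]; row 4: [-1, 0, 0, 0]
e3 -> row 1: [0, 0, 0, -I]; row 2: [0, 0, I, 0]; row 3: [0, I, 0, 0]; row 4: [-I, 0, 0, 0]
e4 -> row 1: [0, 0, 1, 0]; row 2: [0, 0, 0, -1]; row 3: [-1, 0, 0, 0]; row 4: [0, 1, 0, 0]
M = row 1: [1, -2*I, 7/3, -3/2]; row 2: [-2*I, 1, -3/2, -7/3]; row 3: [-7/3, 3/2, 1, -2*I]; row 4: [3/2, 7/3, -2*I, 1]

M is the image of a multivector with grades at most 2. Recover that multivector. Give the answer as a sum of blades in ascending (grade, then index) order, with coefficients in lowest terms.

Method: the blade images are trace-orthogonal — tr(rho(e_A) rho(e_B)^-1) = 4 if A = B and 0 otherwise — and rho(e_A)^-1 = (e_A)^2 * rho(e_A) with (e_A)^2 = +1 or -1, so the coefficient of e_A in the preimage is (e_A)^2 * tr(M rho(e_A))/4.
Nonzero projections over blades of grade <= 2: 1: (1)^2 = +1, tr(M 1) = 4, coefficient 1; e2: (e2)^2 = -1, tr(M rho(e2)) = 6, coefficient -3/2; e4: (e4)^2 = -1, tr(M rho(e4)) = -28/3, coefficient 7/3; e34: (e34)^2 = -1, tr(M rho(e34)) = -8, coefficient 2. Every other blade of grade <= 2 projects to 0.
Answer: 1 - 3/2*e2 + 7/3*e4 + 2*e34
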